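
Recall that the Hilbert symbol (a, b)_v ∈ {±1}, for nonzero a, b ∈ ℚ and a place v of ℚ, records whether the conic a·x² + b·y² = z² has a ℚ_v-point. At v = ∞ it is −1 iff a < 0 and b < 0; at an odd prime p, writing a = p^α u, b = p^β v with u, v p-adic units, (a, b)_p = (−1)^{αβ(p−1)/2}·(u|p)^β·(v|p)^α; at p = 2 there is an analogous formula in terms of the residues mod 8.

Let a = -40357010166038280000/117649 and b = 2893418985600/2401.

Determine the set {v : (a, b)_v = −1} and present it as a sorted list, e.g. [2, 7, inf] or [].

(a, b) ≡ (-7293, 34) mod (ℚ^×)²; places V = {2, 3, 5, 7, 11, 13, 17, ∞}.
(a,b)_∞: sgn(-7293)=−, sgn(34)=+, so +1.
(a,b)_5: α=4, u≡3; β=2, v≡4 (mod 5); (3|5)=-1, (4|5)=+1; sign (−1)^0·-1^2·+1^4 = +1.
(a,b)_3: α=5, u≡2; β=2, v≡1 (mod 3); (2|3)=-1, (1|3)=+1; sign (−1)^0·-1^2·+1^5 = +1.
(a,b)_13: α=3, u≡5; β=2, v≡5 (mod 13); (5|13)=-1, (5|13)=-1; sign (−1)^0·-1^2·-1^3 = -1.
(a,b)_7: α=-6, u≡1; β=-4, v≡3 (mod 7); (1|7)=+1, (3|7)=-1; sign (−1)^0·+1^-4·-1^-6 = +1.
(a,b)_11: α=3, u≡8; β=2, v≡4 (mod 11); (8|11)=-1, (4|11)=+1; sign (−1)^0·-1^2·+1^3 = +1.
(a,b)_17: α=5, u≡13; β=3, v≡16 (mod 17); (13|17)=+1, (16|17)=+1; sign (−1)^0·+1^3·+1^5 = +1.
(a,b)_2: α=6, β=7; u≡3, v≡1 (mod 8); ε(u)ε(v)=1·0, αω(v)=6·0, βω(u)=7·1; sum ≡ 1  ⇒  -1.
Ram(-7293, 34) = {2, 13}; no ℚ_2-point on the conic.

[2, 13]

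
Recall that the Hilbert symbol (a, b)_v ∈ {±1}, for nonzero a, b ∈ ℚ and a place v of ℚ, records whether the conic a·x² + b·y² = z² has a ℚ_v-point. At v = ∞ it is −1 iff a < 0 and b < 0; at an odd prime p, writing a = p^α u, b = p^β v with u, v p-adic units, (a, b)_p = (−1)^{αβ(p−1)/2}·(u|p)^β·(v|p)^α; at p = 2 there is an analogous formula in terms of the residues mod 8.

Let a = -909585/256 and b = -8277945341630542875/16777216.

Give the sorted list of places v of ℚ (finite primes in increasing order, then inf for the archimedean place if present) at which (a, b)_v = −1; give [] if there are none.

Mod squares: a ≡ -101065, b ≡ -1111715. Check v ∈ {∞, 2, 3, 5, 11, 17, 29, 41}.
v=∞: -101065 < 0 and -1111715 < 0  ⇒  (a,b)_∞ = -1.
v=2: v_2(a)=-8, v_2(b)=-24; units ≡ 7, 5 (mod 8); ε·ε+αω+βω = 1·0+-8·1+-24·0 ≡ 0  ⇒  (a,b)_2 = +1.
v=5: a=5^1·(≡3), b=5^3·(≡2) mod 5; (3|5)=-1, (2|5)=-1; (−1)^{1·3·2}·(-1)^3·(-1)^1 = +1.
v=41: a=41^1·(≡16), b=41^3·(≡38) mod 41; (16|41)=+1, (38|41)=-1; (−1)^{1·3·20}·(+1)^3·(-1)^1 = -1.
v=17: a=17^1·(≡11), b=17^3·(≡4) mod 17; (11|17)=-1, (4|17)=+1; (−1)^{1·3·8}·(-1)^3·(+1)^1 = -1.
v=29: a=29^1·(≡9), b=29^3·(≡15) mod 29; (9|29)=+1, (15|29)=-1; (−1)^{1·3·14}·(+1)^3·(-1)^1 = -1.
v=3: a=3^2·(≡2), b=3^6·(≡1) mod 3; (2|3)=-1, (1|3)=+1; (−1)^{2·6·1}·(-1)^6·(+1)^2 = +1.
v=11: a=11^0·(≡9), b=11^1·(≡3) mod 11; (9|11)=+1, (3|11)=+1; (−1)^{0·1·5}·(+1)^1·(+1)^0 = +1.
|Ram(-101065, -1111715)| = 4, even; anisotropic at {17, 29, 41, ∞}.

[17, 29, 41, inf]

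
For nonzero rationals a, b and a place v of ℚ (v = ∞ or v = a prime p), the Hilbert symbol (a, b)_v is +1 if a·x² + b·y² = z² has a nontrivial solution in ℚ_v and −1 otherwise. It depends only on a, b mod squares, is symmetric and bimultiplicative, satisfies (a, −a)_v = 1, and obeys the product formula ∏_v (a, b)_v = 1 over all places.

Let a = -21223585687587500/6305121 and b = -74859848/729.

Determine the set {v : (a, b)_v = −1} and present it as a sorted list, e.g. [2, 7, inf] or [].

(a, b) ≡ (-35, -2) mod (ℚ^×)²; places V = {2, 3, 5, 7, 19, 23, 31, ∞}.
(a,b)_∞: sgn(-35)=−, sgn(-2)=−, so -1.
(a,b)_3: α=-8, u≡1; β=-6, v≡1 (mod 3); (1|3)=+1, (1|3)=+1; sign (−1)^0·+1^-6·+1^-8 = +1.
(a,b)_31: α=-2, u≡15; β=0, v≡12 (mod 31); (15|31)=-1, (12|31)=-1; sign (−1)^0·-1^0·-1^-2 = +1.
(a,b)_19: α=2, u≡3; β=2, v≡16 (mod 19); (3|19)=-1, (16|19)=+1; sign (−1)^0·-1^2·+1^2 = +1.
(a,b)_5: α=5, u≡2; β=0, v≡3 (mod 5); (2|5)=-1, (3|5)=-1; sign (−1)^0·-1^0·-1^5 = -1.
(a,b)_23: α=4, u≡20; β=2, v≡22 (mod 23); (20|23)=-1, (22|23)=-1; sign (−1)^0·-1^2·-1^4 = +1.
(a,b)_2: α=2, β=3; u≡5, v≡7 (mod 8); ε(u)ε(v)=0·1, αω(v)=2·0, βω(u)=3·1; sum ≡ 1  ⇒  -1.
(a,b)_7: α=5, u≡4; β=2, v≡5 (mod 7); (4|7)=+1, (5|7)=-1; sign (−1)^0·+1^2·-1^5 = -1.
|Ram(-35, -2)| = 4, even; anisotropic at {2, 5, 7, ∞}.

[2, 5, 7, inf]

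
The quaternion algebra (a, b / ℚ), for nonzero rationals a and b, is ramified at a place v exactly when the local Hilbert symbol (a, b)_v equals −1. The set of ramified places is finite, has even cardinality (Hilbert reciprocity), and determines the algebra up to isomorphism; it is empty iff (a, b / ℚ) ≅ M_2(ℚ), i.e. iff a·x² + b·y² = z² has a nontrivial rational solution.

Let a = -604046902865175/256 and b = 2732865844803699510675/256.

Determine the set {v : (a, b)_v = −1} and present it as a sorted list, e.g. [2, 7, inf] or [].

[7, 17, 19, 23]

(a, b) ≡ (-23, 196707) mod (ℚ^×)²; places V = {2, 3, 5, 7, 11, 17, 19, 23, 29, ∞}.
(a,b)_7: α=2, u≡6; β=3, v≡6 (mod 7); (6|7)=-1, (6|7)=-1; sign (−1)^0·-1^3·-1^2 = -1.
(a,b)_5: α=2, u≡3; β=2, v≡2 (mod 5); (3|5)=-1, (2|5)=-1; sign (−1)^0·-1^2·-1^2 = +1.
(a,b)_17: α=2, u≡5; β=3, v≡10 (mod 17); (5|17)=-1, (10|17)=-1; sign (−1)^0·-1^3·-1^2 = -1.
(a,b)_23: α=1, u≡5; β=2, v≡14 (mod 23); (5|23)=-1, (14|23)=-1; sign (−1)^0·-1^2·-1^1 = -1.
(a,b)_3: α=6, u≡1; β=7, v≡1 (mod 3); (1|3)=+1, (1|3)=+1; sign (−1)^0·+1^7·+1^6 = +1.
(a,b)_19: α=0, u≡13; β=1, v≡9 (mod 19); (13|19)=-1, (9|19)=+1; sign (−1)^0·-1^1·+1^0 = -1.
(a,b)_2: α=-8, β=-8; u≡1, v≡3 (mod 8); ε(u)ε(v)=0·1, αω(v)=-8·1, βω(u)=-8·0; sum ≡ 0  ⇒  +1.
(a,b)_11: α=2, u≡6; β=2, v≡3 (mod 11); (6|11)=-1, (3|11)=+1; sign (−1)^0·-1^2·+1^2 = +1.
(a,b)_29: α=2, u≡23; β=3, v≡21 (mod 29); (23|29)=+1, (21|29)=-1; sign (−1)^0·+1^3·-1^2 = +1.
(a,b)_∞: sgn(-23)=−, sgn(196707)=+, so +1.
Ram(-23, 196707) = {7, 17, 19, 23}; no ℚ_7-point on the conic.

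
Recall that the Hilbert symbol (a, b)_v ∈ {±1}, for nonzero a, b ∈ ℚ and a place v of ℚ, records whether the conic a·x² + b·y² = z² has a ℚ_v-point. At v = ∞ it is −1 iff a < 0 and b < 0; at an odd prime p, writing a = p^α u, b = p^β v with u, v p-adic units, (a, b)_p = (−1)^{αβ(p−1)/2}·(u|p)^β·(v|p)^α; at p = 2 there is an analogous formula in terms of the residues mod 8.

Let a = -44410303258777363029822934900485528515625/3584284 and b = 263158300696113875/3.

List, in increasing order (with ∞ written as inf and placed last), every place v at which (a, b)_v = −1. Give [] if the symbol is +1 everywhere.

(a, b) ≡ (-873103, 223665) mod (ℚ^×)²; places V = {2, 3, 5, 7, 11, 13, 17, 19, 23, 29, 31, 37, 53, ∞}.
(a,b)_17: α=3, u≡15; β=2, v≡2 (mod 17); (15|17)=+1, (2|17)=+1; sign (−1)^0·+1^2·+1^3 = +1.
(a,b)_7: α=3, u≡4; β=0, v≡1 (mod 7); (4|7)=+1, (1|7)=+1; sign (−1)^0·+1^0·+1^3 = +1.
(a,b)_11: α=-1, u≡3; β=0, v≡10 (mod 11); (3|11)=+1, (10|11)=-1; sign (−1)^0·+1^0·-1^-1 = -1.
(a,b)_29: α=-1, u≡16; β=0, v≡2 (mod 29); (16|29)=+1, (2|29)=-1; sign (−1)^0·+1^0·-1^-1 = -1.
(a,b)_53: α=-2, u≡26; β=0, v≡26 (mod 53); (26|53)=-1, (26|53)=-1; sign (−1)^0·-1^0·-1^-2 = +1.
(a,b)_13: α=2, u≡1; β=1, v≡8 (mod 13); (1|13)=+1, (8|13)=-1; sign (−1)^0·+1^1·-1^2 = +1.
(a,b)_37: α=2, u≡15; β=1, v≡19 (mod 37); (15|37)=-1, (19|37)=-1; sign (−1)^0·-1^1·-1^2 = -1.
(a,b)_3: α=4, u≡2; β=-1, v≡2 (mod 3); (2|3)=-1, (2|3)=-1; sign (−1)^0·-1^-1·-1^4 = -1.
(a,b)_5: α=8, u≡3; β=3, v≡2 (mod 5); (3|5)=-1, (2|5)=-1; sign (−1)^0·-1^3·-1^8 = -1.
(a,b)_31: α=10, u≡3; β=5, v≡24 (mod 31); (3|31)=-1, (24|31)=-1; sign (−1)^0·-1^5·-1^10 = -1.
(a,b)_19: α=2, u≡9; β=0, v≡16 (mod 19); (9|19)=+1, (16|19)=+1; sign (−1)^0·+1^0·+1^2 = +1.
(a,b)_2: α=-2, β=0; u≡1, v≡1 (mod 8); ε(u)ε(v)=0·0, αω(v)=-2·0, βω(u)=0·0; sum ≡ 0  ⇒  +1.
(a,b)_∞: sgn(-873103)=−, sgn(223665)=+, so +1.
(a,b)_23: α=3, u≡9; β=2, v≡1 (mod 23); (9|23)=+1, (1|23)=+1; sign (−1)^0·+1^2·+1^3 = +1.
|Ram(-873103, 223665)| = 6, even; anisotropic at {3, 5, 11, 29, 31, 37}.

[3, 5, 11, 29, 31, 37]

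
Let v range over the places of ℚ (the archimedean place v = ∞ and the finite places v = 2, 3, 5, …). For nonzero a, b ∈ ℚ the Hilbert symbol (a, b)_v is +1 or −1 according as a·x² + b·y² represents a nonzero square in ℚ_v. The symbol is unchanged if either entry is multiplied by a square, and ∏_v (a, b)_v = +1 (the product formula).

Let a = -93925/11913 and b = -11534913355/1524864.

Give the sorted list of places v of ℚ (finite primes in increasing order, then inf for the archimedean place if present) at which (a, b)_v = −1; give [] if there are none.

(a, b) ≡ (-429, -39270) mod (ℚ^×)²; places V = {2, 3, 5, 7, 11, 13, 17, 19, 37, ∞}.
(a,b)_5: α=2, u≡1; β=1, v≡1 (mod 5); (1|5)=+1, (1|5)=+1; sign (−1)^0·+1^1·+1^2 = +1.
(a,b)_7: α=0, u≡6; β=3, v≡4 (mod 7); (6|7)=-1, (4|7)=+1; sign (−1)^0·-1^3·+1^0 = -1.
(a,b)_11: α=-1, u≡3; β=-1, v≡1 (mod 11); (3|11)=+1, (1|11)=+1; sign (−1)^1·+1^-1·+1^-1 = -1.
(a,b)_2: α=0, β=-7; u≡3, v≡5 (mod 8); ε(u)ε(v)=1·0, αω(v)=0·1, βω(u)=-7·1; sum ≡ 1  ⇒  -1.
(a,b)_17: α=2, u≡9; β=3, v≡8 (mod 17); (9|17)=+1, (8|17)=+1; sign (−1)^0·+1^3·+1^2 = +1.
(a,b)_3: α=-1, u≡1; β=-1, v≡2 (mod 3); (1|3)=+1, (2|3)=-1; sign (−1)^1·+1^-1·-1^-1 = +1.
(a,b)_13: α=1, u≡11; β=0, v≡3 (mod 13); (11|13)=-1, (3|13)=+1; sign (−1)^0·-1^0·+1^1 = +1.
(a,b)_37: α=0, u≡19; β=2, v≡20 (mod 37); (19|37)=-1, (20|37)=-1; sign (−1)^0·-1^2·-1^0 = +1.
(a,b)_∞: sgn(-429)=−, sgn(-39270)=−, so -1.
(a,b)_19: α=-2, u≡13; β=-2, v≡13 (mod 19); (13|19)=-1, (13|19)=-1; sign (−1)^0·-1^-2·-1^-2 = +1.
Ram(-429, -39270) = {2, 7, 11, ∞}; no ℚ_2-point on the conic.

[2, 7, 11, inf]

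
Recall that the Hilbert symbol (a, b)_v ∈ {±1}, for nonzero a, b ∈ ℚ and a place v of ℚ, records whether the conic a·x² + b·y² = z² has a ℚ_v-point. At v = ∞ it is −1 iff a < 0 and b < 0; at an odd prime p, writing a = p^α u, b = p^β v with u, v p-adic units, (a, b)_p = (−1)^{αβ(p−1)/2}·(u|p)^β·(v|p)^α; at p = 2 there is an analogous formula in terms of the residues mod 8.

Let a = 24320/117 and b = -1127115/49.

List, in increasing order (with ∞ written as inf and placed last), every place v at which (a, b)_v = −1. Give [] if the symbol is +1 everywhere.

Mod squares: a ≡ 1235, b ≡ -115. Check v ∈ {∞, 2, 3, 5, 7, 11, 13, 19, 23}.
v=5: a=5^1·(≡2), b=5^1·(≡3) mod 5; (2|5)=-1, (3|5)=-1; (−1)^{1·1·2}·(-1)^1·(-1)^1 = +1.
v=19: a=19^1·(≡15), b=19^0·(≡2) mod 19; (15|19)=-1, (2|19)=-1; (−1)^{1·0·9}·(-1)^0·(-1)^1 = -1.
v=3: a=3^-2·(≡2), b=3^4·(≡2) mod 3; (2|3)=-1, (2|3)=-1; (−1)^{-2·4·1}·(-1)^4·(-1)^-2 = +1.
v=7: a=7^0·(≡6), b=7^-2·(≡4) mod 7; (6|7)=-1, (4|7)=+1; (−1)^{0·-2·3}·(-1)^-2·(+1)^0 = +1.
v=13: a=13^-1·(≡4), b=13^0·(≡5) mod 13; (4|13)=+1, (5|13)=-1; (−1)^{-1·0·6}·(+1)^0·(-1)^-1 = -1.
v=2: v_2(a)=8, v_2(b)=0; units ≡ 3, 5 (mod 8); ε·ε+αω+βω = 1·0+8·1+0·1 ≡ 0  ⇒  (a,b)_2 = +1.
v=11: a=11^0·(≡3), b=11^2·(≡7) mod 11; (3|11)=+1, (7|11)=-1; (−1)^{0·2·5}·(+1)^2·(-1)^0 = +1.
v=23: a=23^0·(≡16), b=23^1·(≡18) mod 23; (16|23)=+1, (18|23)=+1; (−1)^{0·1·11}·(+1)^1·(+1)^0 = +1.
v=∞: 1235 > 0 and -115 < 0  ⇒  (a,b)_∞ = +1.
|Ram(1235, -115)| = 2, even; anisotropic at {13, 19}.

[13, 19]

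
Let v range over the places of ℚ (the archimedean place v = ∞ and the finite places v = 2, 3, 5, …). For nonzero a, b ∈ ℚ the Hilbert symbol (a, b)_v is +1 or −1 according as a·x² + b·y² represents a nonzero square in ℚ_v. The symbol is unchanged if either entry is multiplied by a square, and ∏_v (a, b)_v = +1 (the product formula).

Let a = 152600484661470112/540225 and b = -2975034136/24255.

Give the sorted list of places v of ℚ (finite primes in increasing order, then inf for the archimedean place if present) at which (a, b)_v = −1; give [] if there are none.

(a, b) ≡ (58, -35530) mod (ℚ^×)²; places V = {2, 3, 5, 7, 11, 17, 19, 29, 37, ∞}.
(a,b)_37: α=4, u≡28; β=2, v≡34 (mod 37); (28|37)=+1, (34|37)=+1; sign (−1)^0·+1^2·+1^4 = +1.
(a,b)_29: α=3, u≡8; β=2, v≡1 (mod 29); (8|29)=-1, (1|29)=+1; sign (−1)^0·-1^2·+1^3 = +1.
(a,b)_5: α=-2, u≡3; β=-1, v≡4 (mod 5); (3|5)=-1, (4|5)=+1; sign (−1)^0·-1^-1·+1^-2 = -1.
(a,b)_∞: sgn(58)=+, sgn(-35530)=−, so +1.
(a,b)_11: α=0, u≡9; β=-1, v≡5 (mod 11); (9|11)=+1, (5|11)=+1; sign (−1)^0·+1^-1·+1^0 = +1.
(a,b)_7: α=-4, u≡1; β=-2, v≡2 (mod 7); (1|7)=+1, (2|7)=+1; sign (−1)^0·+1^-2·+1^-4 = +1.
(a,b)_2: α=5, β=3; u≡5, v≡3 (mod 8); ε(u)ε(v)=0·1, αω(v)=5·1, βω(u)=3·1; sum ≡ 0  ⇒  +1.
(a,b)_3: α=-2, u≡1; β=-2, v≡2 (mod 3); (1|3)=+1, (2|3)=-1; sign (−1)^0·+1^-2·-1^-2 = +1.
(a,b)_17: α=2, u≡5; β=1, v≡16 (mod 17); (5|17)=-1, (16|17)=+1; sign (−1)^0·-1^1·+1^2 = -1.
(a,b)_19: α=2, u≡11; β=1, v≡9 (mod 19); (11|19)=+1, (9|19)=+1; sign (−1)^0·+1^1·+1^2 = +1.
|Ram(58, -35530)| = 2, even; anisotropic at {5, 17}.

[5, 17]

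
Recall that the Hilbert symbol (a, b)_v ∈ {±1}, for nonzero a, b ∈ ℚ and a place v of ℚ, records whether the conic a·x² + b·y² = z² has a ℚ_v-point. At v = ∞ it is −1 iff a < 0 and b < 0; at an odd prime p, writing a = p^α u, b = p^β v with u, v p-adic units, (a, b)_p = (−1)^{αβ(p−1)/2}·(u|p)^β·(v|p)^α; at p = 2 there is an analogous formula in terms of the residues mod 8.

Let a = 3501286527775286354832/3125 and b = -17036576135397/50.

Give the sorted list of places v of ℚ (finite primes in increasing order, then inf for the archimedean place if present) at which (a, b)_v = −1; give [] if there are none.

(a, b) ≡ (482885, -266) mod (ℚ^×)²; places V = {2, 3, 5, 7, 13, 17, 19, 23, ∞}.
(a,b)_19: α=5, u≡3; β=3, v≡7 (mod 19); (3|19)=-1, (7|19)=+1; sign (−1)^1·-1^3·+1^5 = +1.
(a,b)_17: α=1, u≡2; β=0, v≡5 (mod 17); (2|17)=+1, (5|17)=-1; sign (−1)^0·+1^0·-1^1 = -1.
(a,b)_7: α=4, u≡4; β=3, v≡2 (mod 7); (4|7)=+1, (2|7)=+1; sign (−1)^0·+1^3·+1^4 = +1.
(a,b)_∞: sgn(482885)=+, sgn(-266)=−, so +1.
(a,b)_2: α=4, β=-1; u≡5, v≡3 (mod 8); ε(u)ε(v)=0·1, αω(v)=4·1, βω(u)=-1·1; sum ≡ 1  ⇒  -1.
(a,b)_3: α=4, u≡2; β=4, v≡1 (mod 3); (2|3)=-1, (1|3)=+1; sign (−1)^0·-1^4·+1^4 = +1.
(a,b)_5: α=-5, u≡2; β=-2, v≡4 (mod 5); (2|5)=-1, (4|5)=+1; sign (−1)^0·-1^-2·+1^-5 = +1.
(a,b)_23: α=3, u≡10; β=2, v≡10 (mod 23); (10|23)=-1, (10|23)=-1; sign (−1)^0·-1^2·-1^3 = -1.
(a,b)_13: α=3, u≡3; β=2, v≡7 (mod 13); (3|13)=+1, (7|13)=-1; sign (−1)^0·+1^2·-1^3 = -1.
Ram(482885, -266) = {2, 13, 17, 23}; no ℚ_2-point on the conic.

[2, 13, 17, 23]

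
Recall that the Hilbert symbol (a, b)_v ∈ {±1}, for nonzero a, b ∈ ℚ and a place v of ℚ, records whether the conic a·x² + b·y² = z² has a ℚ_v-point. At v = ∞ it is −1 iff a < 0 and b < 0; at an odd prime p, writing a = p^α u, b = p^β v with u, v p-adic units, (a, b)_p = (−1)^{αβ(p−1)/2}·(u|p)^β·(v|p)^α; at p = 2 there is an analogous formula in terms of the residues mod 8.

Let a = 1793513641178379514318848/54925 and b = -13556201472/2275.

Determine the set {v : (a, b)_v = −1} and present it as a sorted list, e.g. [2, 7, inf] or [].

(a, b) ≡ (119301, -14872858) mod (ℚ^×)²; places V = {2, 3, 5, 7, 11, 13, 17, 19, 23, ∞}.
(a,b)_∞: sgn(119301)=+, sgn(-14872858)=−, so +1.
(a,b)_19: α=3, u≡9; β=1, v≡10 (mod 19); (9|19)=+1, (10|19)=-1; sign (−1)^1·+1^1·-1^3 = +1.
(a,b)_7: α=1, u≡3; β=-1, v≡4 (mod 7); (3|7)=-1, (4|7)=+1; sign (−1)^1·-1^-1·+1^1 = +1.
(a,b)_11: α=4, u≡8; β=1, v≡5 (mod 11); (8|11)=-1, (5|11)=+1; sign (−1)^0·-1^1·+1^4 = -1.
(a,b)_3: α=11, u≡2; β=4, v≡2 (mod 3); (2|3)=-1, (2|3)=-1; sign (−1)^0·-1^4·-1^11 = -1.
(a,b)_13: α=-3, u≡12; β=-1, v≡3 (mod 13); (12|13)=+1, (3|13)=+1; sign (−1)^0·+1^-1·+1^-3 = +1.
(a,b)_23: α=3, u≡8; β=1, v≡20 (mod 23); (8|23)=+1, (20|23)=-1; sign (−1)^1·+1^1·-1^3 = +1.
(a,b)_5: α=-2, u≡4; β=-2, v≡3 (mod 5); (4|5)=+1, (3|5)=-1; sign (−1)^0·+1^-2·-1^-2 = +1.
(a,b)_17: α=2, u≡7; β=1, v≡3 (mod 17); (7|17)=-1, (3|17)=-1; sign (−1)^0·-1^1·-1^2 = -1.
(a,b)_2: α=12, β=11; u≡5, v≡3 (mod 8); ε(u)ε(v)=0·1, αω(v)=12·1, βω(u)=11·1; sum ≡ 1  ⇒  -1.
(119301, -14872858 / ℚ) ramifies at {2, 3, 11, 17}: a division algebra.

[2, 3, 11, 17]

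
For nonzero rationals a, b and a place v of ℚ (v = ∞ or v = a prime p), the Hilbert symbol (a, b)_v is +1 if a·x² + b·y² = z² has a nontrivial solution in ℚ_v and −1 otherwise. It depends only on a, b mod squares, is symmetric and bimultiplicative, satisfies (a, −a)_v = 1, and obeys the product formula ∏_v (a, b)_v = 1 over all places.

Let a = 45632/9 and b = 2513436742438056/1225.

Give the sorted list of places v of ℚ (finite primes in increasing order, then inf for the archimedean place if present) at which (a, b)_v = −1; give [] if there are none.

(a, b) ≡ (713, 1695514) mod (ℚ^×)²; places V = {2, 3, 5, 7, 23, 29, 31, 41, ∞}.
(a,b)_5: α=0, u≡3; β=-2, v≡4 (mod 5); (3|5)=-1, (4|5)=+1; sign (−1)^0·-1^-2·+1^0 = +1.
(a,b)_23: α=1, u≡16; β=3, v≡1 (mod 23); (16|23)=+1, (1|23)=+1; sign (−1)^1·+1^3·+1^1 = -1.
(a,b)_31: α=1, u≡12; β=3, v≡18 (mod 31); (12|31)=-1, (18|31)=+1; sign (−1)^1·-1^3·+1^1 = +1.
(a,b)_2: α=6, β=3; u≡1, v≡5 (mod 8); ε(u)ε(v)=0·0, αω(v)=6·1, βω(u)=3·0; sum ≡ 0  ⇒  +1.
(a,b)_7: α=0, u≡3; β=-2, v≡2 (mod 7); (3|7)=-1, (2|7)=+1; sign (−1)^0·-1^-2·+1^0 = +1.
(a,b)_3: α=-2, u≡2; β=6, v≡1 (mod 3); (2|3)=-1, (1|3)=+1; sign (−1)^0·-1^6·+1^-2 = +1.
(a,b)_∞: sgn(713)=+, sgn(1695514)=+, so +1.
(a,b)_29: α=0, u≡21; β=1, v≡12 (mod 29); (21|29)=-1, (12|29)=-1; sign (−1)^0·-1^1·-1^0 = -1.
(a,b)_41: α=0, u≡9; β=1, v≡27 (mod 41); (9|41)=+1, (27|41)=-1; sign (−1)^0·+1^1·-1^0 = +1.
(713, 1695514 / ℚ) ramifies at {23, 29}: a division algebra.

[23, 29]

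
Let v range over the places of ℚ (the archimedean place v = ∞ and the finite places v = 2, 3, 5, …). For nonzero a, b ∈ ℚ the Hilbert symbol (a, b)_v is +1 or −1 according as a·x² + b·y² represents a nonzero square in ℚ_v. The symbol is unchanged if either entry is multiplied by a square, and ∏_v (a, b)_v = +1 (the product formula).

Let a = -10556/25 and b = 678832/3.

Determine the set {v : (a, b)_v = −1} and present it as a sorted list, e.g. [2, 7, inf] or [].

(a, b) ≡ (-2639, 127281) mod (ℚ^×)²; places V = {2, 3, 5, 7, 11, 13, 19, 29, ∞}.
(a,b)_5: α=-2, u≡4; β=0, v≡4 (mod 5); (4|5)=+1, (4|5)=+1; sign (−1)^0·+1^0·+1^-2 = +1.
(a,b)_13: α=1, u≡6; β=0, v≡8 (mod 13); (6|13)=-1, (8|13)=-1; sign (−1)^0·-1^0·-1^1 = -1.
(a,b)_3: α=0, u≡1; β=-1, v≡1 (mod 3); (1|3)=+1, (1|3)=+1; sign (−1)^0·+1^-1·+1^0 = +1.
(a,b)_7: α=1, u≡1; β=1, v≡4 (mod 7); (1|7)=+1, (4|7)=+1; sign (−1)^1·+1^1·+1^1 = -1.
(a,b)_11: α=0, u≡5; β=1, v≡8 (mod 11); (5|11)=+1, (8|11)=-1; sign (−1)^0·+1^1·-1^0 = +1.
(a,b)_19: α=0, u≡14; β=1, v≡9 (mod 19); (14|19)=-1, (9|19)=+1; sign (−1)^0·-1^1·+1^0 = -1.
(a,b)_∞: sgn(-2639)=−, sgn(127281)=+, so +1.
(a,b)_2: α=2, β=4; u≡1, v≡1 (mod 8); ε(u)ε(v)=0·0, αω(v)=2·0, βω(u)=4·0; sum ≡ 0  ⇒  +1.
(a,b)_29: α=1, u≡4; β=1, v≡21 (mod 29); (4|29)=+1, (21|29)=-1; sign (−1)^0·+1^1·-1^1 = -1.
(-2639, 127281 / ℚ) ramifies at {7, 13, 19, 29}: a division algebra.

[7, 13, 19, 29]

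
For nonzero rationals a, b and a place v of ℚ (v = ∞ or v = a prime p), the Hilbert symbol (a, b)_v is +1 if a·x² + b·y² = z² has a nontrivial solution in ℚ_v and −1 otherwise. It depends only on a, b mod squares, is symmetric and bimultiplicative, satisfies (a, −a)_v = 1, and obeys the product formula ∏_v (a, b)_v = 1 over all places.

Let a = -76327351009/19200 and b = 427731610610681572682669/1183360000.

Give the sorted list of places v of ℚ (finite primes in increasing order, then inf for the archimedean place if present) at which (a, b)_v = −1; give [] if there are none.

(a, b) ≡ (-19227, 29) mod (ℚ^×)²; places V = {2, 3, 5, 7, 13, 17, 19, 29, 43, ∞}.
(a,b)_19: α=0, u≡1; β=2, v≡18 (mod 19); (1|19)=+1, (18|19)=-1; sign (−1)^0·+1^2·-1^0 = +1.
(a,b)_∞: sgn(-19227)=−, sgn(29)=+, so +1.
(a,b)_7: α=2, u≡1; β=2, v≡2 (mod 7); (1|7)=+1, (2|7)=+1; sign (−1)^0·+1^2·+1^2 = +1.
(a,b)_29: α=3, u≡6; β=5, v≡9 (mod 29); (6|29)=+1, (9|29)=+1; sign (−1)^0·+1^5·+1^3 = +1.
(a,b)_2: α=-8, β=-10; u≡5, v≡5 (mod 8); ε(u)ε(v)=0·0, αω(v)=-8·1, βω(u)=-10·1; sum ≡ 0  ⇒  +1.
(a,b)_13: α=1, u≡3; β=2, v≡12 (mod 13); (3|13)=+1, (12|13)=+1; sign (−1)^0·+1^2·+1^1 = +1.
(a,b)_3: α=-1, u≡2; β=0, v≡2 (mod 3); (2|3)=-1, (2|3)=-1; sign (−1)^0·-1^0·-1^-1 = -1.
(a,b)_5: α=-2, u≡2; β=-4, v≡4 (mod 5); (2|5)=-1, (4|5)=+1; sign (−1)^0·-1^-4·+1^-2 = +1.
(a,b)_17: α=3, u≡2; β=8, v≡11 (mod 17); (2|17)=+1, (11|17)=-1; sign (−1)^0·+1^8·-1^3 = -1.
(a,b)_43: α=0, u≡32; β=-2, v≡26 (mod 43); (32|43)=-1, (26|43)=-1; sign (−1)^0·-1^-2·-1^0 = +1.
(-19227, 29 / ℚ) ramifies at {3, 17}: a division algebra.

[3, 17]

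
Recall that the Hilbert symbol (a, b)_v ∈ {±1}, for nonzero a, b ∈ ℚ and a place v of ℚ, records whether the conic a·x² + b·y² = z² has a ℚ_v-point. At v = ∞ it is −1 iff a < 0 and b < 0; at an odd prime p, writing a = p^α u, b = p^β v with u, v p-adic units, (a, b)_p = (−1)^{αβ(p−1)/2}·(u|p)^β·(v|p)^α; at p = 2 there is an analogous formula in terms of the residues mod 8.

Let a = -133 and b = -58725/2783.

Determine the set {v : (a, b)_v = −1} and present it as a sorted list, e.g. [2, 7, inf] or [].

[7, 23, 29, inf]

(a, b) ≡ (-133, -667) mod (ℚ^×)²; places V = {2, 3, 5, 7, 11, 19, 23, 29, ∞}.
(a,b)_2: α=0, β=0; u≡3, v≡5 (mod 8); ε(u)ε(v)=1·0, αω(v)=0·1, βω(u)=0·1; sum ≡ 0  ⇒  +1.
(a,b)_11: α=0, u≡10; β=-2, v≡4 (mod 11); (10|11)=-1, (4|11)=+1; sign (−1)^0·-1^-2·+1^0 = +1.
(a,b)_5: α=0, u≡2; β=2, v≡2 (mod 5); (2|5)=-1, (2|5)=-1; sign (−1)^0·-1^2·-1^0 = +1.
(a,b)_19: α=1, u≡12; β=0, v≡11 (mod 19); (12|19)=-1, (11|19)=+1; sign (−1)^0·-1^0·+1^1 = +1.
(a,b)_∞: sgn(-133)=−, sgn(-667)=−, so -1.
(a,b)_7: α=1, u≡2; β=0, v≡3 (mod 7); (2|7)=+1, (3|7)=-1; sign (−1)^0·+1^0·-1^1 = -1.
(a,b)_29: α=0, u≡12; β=1, v≡24 (mod 29); (12|29)=-1, (24|29)=+1; sign (−1)^0·-1^1·+1^0 = -1.
(a,b)_3: α=0, u≡2; β=4, v≡2 (mod 3); (2|3)=-1, (2|3)=-1; sign (−1)^0·-1^4·-1^0 = +1.
(a,b)_23: α=0, u≡5; β=-1, v≡22 (mod 23); (5|23)=-1, (22|23)=-1; sign (−1)^0·-1^-1·-1^0 = -1.
Ram(-133, -667) = {7, 23, 29, ∞}; no ℚ_7-point on the conic.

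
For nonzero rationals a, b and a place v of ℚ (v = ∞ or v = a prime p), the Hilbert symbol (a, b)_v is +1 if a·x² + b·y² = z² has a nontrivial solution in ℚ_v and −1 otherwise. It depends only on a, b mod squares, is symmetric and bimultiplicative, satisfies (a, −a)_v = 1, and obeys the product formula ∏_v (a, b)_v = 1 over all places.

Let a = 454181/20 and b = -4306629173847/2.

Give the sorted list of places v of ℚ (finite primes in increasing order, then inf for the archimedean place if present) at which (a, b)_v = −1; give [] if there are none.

[11, 13]

(a, b) ≡ (46345, -2046) mod (ℚ^×)²; places V = {2, 3, 5, 7, 11, 13, 23, 31, ∞}.
(a,b)_23: α=1, u≡11; β=2, v≡16 (mod 23); (11|23)=-1, (16|23)=+1; sign (−1)^0·-1^2·+1^1 = +1.
(a,b)_∞: sgn(46345)=+, sgn(-2046)=−, so +1.
(a,b)_3: α=0, u≡1; β=1, v≡2 (mod 3); (1|3)=+1, (2|3)=-1; sign (−1)^0·+1^1·-1^0 = +1.
(a,b)_31: α=1, u≡18; β=3, v≡23 (mod 31); (18|31)=+1, (23|31)=-1; sign (−1)^1·+1^3·-1^1 = +1.
(a,b)_5: α=-1, u≡4; β=0, v≡4 (mod 5); (4|5)=+1, (4|5)=+1; sign (−1)^0·+1^0·+1^-1 = +1.
(a,b)_7: α=2, u≡6; β=2, v≡3 (mod 7); (6|7)=-1, (3|7)=-1; sign (−1)^0·-1^2·-1^2 = +1.
(a,b)_13: α=1, u≡12; β=2, v≡2 (mod 13); (12|13)=+1, (2|13)=-1; sign (−1)^0·+1^2·-1^1 = -1.
(a,b)_11: α=0, u≡10; β=1, v≡9 (mod 11); (10|11)=-1, (9|11)=+1; sign (−1)^0·-1^1·+1^0 = -1.
(a,b)_2: α=-2, β=-1; u≡1, v≡1 (mod 8); ε(u)ε(v)=0·0, αω(v)=-2·0, βω(u)=-1·0; sum ≡ 0  ⇒  +1.
Ram(46345, -2046) = {11, 13}; no ℚ_11-point on the conic.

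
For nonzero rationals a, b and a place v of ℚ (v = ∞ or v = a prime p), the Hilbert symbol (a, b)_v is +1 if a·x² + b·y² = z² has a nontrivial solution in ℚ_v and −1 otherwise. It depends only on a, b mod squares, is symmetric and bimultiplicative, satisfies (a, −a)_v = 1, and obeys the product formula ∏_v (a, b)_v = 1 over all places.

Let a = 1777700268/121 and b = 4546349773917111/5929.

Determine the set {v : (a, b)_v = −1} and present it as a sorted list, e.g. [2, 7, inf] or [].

(a, b) ≡ (323, 391) mod (ℚ^×)²; places V = {2, 3, 7, 11, 17, 19, 23, ∞}.
(a,b)_23: α=2, u≡9; β=3, v≡15 (mod 23); (9|23)=+1, (15|23)=-1; sign (−1)^0·+1^3·-1^2 = +1.
(a,b)_∞: sgn(323)=+, sgn(391)=+, so +1.
(a,b)_17: α=3, u≡4; β=5, v≡7 (mod 17); (4|17)=+1, (7|17)=-1; sign (−1)^0·+1^5·-1^3 = -1.
(a,b)_19: α=1, u≡4; β=2, v≡9 (mod 19); (4|19)=+1, (9|19)=+1; sign (−1)^0·+1^2·+1^1 = +1.
(a,b)_7: α=0, u≡4; β=-2, v≡3 (mod 7); (4|7)=+1, (3|7)=-1; sign (−1)^0·+1^-2·-1^0 = +1.
(a,b)_11: α=-2, u≡3; β=-2, v≡10 (mod 11); (3|11)=+1, (10|11)=-1; sign (−1)^0·+1^-2·-1^-2 = +1.
(a,b)_3: α=2, u≡2; β=6, v≡1 (mod 3); (2|3)=-1, (1|3)=+1; sign (−1)^0·-1^6·+1^2 = +1.
(a,b)_2: α=2, β=0; u≡3, v≡7 (mod 8); ε(u)ε(v)=1·1, αω(v)=2·0, βω(u)=0·1; sum ≡ 1  ⇒  -1.
(323, 391 / ℚ) ramifies at {2, 17}: a division algebra.

[2, 17]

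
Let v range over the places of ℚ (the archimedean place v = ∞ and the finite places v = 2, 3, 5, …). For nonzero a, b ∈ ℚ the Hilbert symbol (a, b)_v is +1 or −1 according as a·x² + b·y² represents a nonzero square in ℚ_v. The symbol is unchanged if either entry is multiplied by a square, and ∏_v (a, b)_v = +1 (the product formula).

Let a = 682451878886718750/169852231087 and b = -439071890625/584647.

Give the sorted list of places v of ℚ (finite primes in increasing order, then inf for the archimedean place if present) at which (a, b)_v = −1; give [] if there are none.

[7, 31]

(a, b) ≡ (434, -7) mod (ℚ^×)²; places V = {2, 3, 5, 7, 11, 17, 19, 31, ∞}.
(a,b)_19: α=4, u≡11; β=2, v≡12 (mod 19); (11|19)=+1, (12|19)=-1; sign (−1)^0·+1^2·-1^4 = +1.
(a,b)_31: α=3, u≡7; β=2, v≡3 (mod 31); (7|31)=+1, (3|31)=-1; sign (−1)^0·+1^2·-1^3 = -1.
(a,b)_17: α=-4, u≡1; β=-4, v≡12 (mod 17); (1|17)=+1, (12|17)=-1; sign (−1)^0·+1^-4·-1^-4 = +1.
(a,b)_2: α=1, β=0; u≡1, v≡1 (mod 8); ε(u)ε(v)=0·0, αω(v)=1·0, βω(u)=0·0; sum ≡ 0  ⇒  +1.
(a,b)_5: α=10, u≡4; β=6, v≡2 (mod 5); (4|5)=+1, (2|5)=-1; sign (−1)^0·+1^6·-1^10 = +1.
(a,b)_11: α=-2, u≡9; β=0, v≡9 (mod 11); (9|11)=+1, (9|11)=+1; sign (−1)^0·+1^0·+1^-2 = +1.
(a,b)_∞: sgn(434)=+, sgn(-7)=−, so +1.
(a,b)_3: α=2, u≡2; β=4, v≡2 (mod 3); (2|3)=-1, (2|3)=-1; sign (−1)^0·-1^4·-1^2 = +1.
(a,b)_7: α=-5, u≡5; β=-1, v≡6 (mod 7); (5|7)=-1, (6|7)=-1; sign (−1)^1·-1^-1·-1^-5 = -1.
Ram(434, -7) = {7, 31}; no ℚ_7-point on the conic.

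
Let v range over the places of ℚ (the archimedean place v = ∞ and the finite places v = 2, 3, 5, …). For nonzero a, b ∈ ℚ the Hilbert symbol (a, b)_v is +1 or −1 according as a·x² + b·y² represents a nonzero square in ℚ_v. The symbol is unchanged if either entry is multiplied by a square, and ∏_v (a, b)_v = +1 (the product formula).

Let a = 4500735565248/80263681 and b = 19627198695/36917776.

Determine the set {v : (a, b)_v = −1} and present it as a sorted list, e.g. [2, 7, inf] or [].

[2, 5]

(a, b) ≡ (87, 5655) mod (ℚ^×)²; places V = {2, 3, 5, 7, 13, 17, 23, 29, 31, ∞}.
(a,b)_23: α=0, u≡3; β=2, v≡19 (mod 23); (3|23)=+1, (19|23)=-1; sign (−1)^0·+1^2·-1^0 = +1.
(a,b)_31: α=-2, u≡8; β=-2, v≡30 (mod 31); (8|31)=+1, (30|31)=-1; sign (−1)^0·+1^-2·-1^-2 = +1.
(a,b)_3: α=15, u≡2; β=9, v≡1 (mod 3); (2|3)=-1, (1|3)=+1; sign (−1)^1·-1^9·+1^15 = +1.
(a,b)_7: α=0, u≡6; β=-4, v≡5 (mod 7); (6|7)=-1, (5|7)=-1; sign (−1)^0·-1^-4·-1^0 = +1.
(a,b)_∞: sgn(87)=+, sgn(5655)=+, so +1.
(a,b)_2: α=6, β=-4; u≡7, v≡7 (mod 8); ε(u)ε(v)=1·1, αω(v)=6·0, βω(u)=-4·0; sum ≡ 1  ⇒  -1.
(a,b)_29: α=1, u≡8; β=1, v≡27 (mod 29); (8|29)=-1, (27|29)=-1; sign (−1)^0·-1^1·-1^1 = +1.
(a,b)_17: α=-4, u≡15; β=0, v≡11 (mod 17); (15|17)=+1, (11|17)=-1; sign (−1)^0·+1^0·-1^-4 = +1.
(a,b)_13: α=2, u≡9; β=1, v≡8 (mod 13); (9|13)=+1, (8|13)=-1; sign (−1)^0·+1^1·-1^2 = +1.
(a,b)_5: α=0, u≡3; β=1, v≡4 (mod 5); (3|5)=-1, (4|5)=+1; sign (−1)^0·-1^1·+1^0 = -1.
(87, 5655 / ℚ) ramifies at {2, 5}: a division algebra.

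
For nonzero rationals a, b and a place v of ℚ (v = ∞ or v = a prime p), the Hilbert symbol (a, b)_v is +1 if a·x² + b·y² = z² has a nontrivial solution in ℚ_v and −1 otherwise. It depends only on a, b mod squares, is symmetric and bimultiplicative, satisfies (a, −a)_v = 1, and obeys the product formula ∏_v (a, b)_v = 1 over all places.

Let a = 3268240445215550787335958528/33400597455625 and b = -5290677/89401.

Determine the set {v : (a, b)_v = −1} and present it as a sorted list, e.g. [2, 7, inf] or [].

[2, 53]

Mod squares: a ≡ 4680907, b ≡ -1333. Check v ∈ {∞, 2, 3, 5, 7, 11, 13, 19, 23, 31, 37, 43, 53}.
v=37: a=37^1·(≡18), b=37^0·(≡3) mod 37; (18|37)=-1, (3|37)=+1; (−1)^{1·0·18}·(-1)^0·(+1)^1 = +1.
v=19: a=19^-2·(≡3), b=19^0·(≡1) mod 19; (3|19)=-1, (1|19)=+1; (−1)^{-2·0·9}·(-1)^0·(+1)^-2 = +1.
v=13: a=13^0·(≡4), b=13^-2·(≡7) mod 13; (4|13)=+1, (7|13)=-1; (−1)^{0·-2·6}·(+1)^-2·(-1)^0 = +1.
v=11: a=11^1·(≡10), b=11^0·(≡1) mod 11; (10|11)=-1, (1|11)=+1; (−1)^{1·0·5}·(-1)^0·(+1)^1 = +1.
v=31: a=31^3·(≡24), b=31^1·(≡4) mod 31; (24|31)=-1, (4|31)=+1; (−1)^{3·1·15}·(-1)^1·(+1)^3 = +1.
v=7: a=7^9·(≡6), b=7^2·(≡4) mod 7; (6|7)=-1, (4|7)=+1; (−1)^{9·2·3}·(-1)^2·(+1)^9 = +1.
v=5: a=5^-4·(≡2), b=5^0·(≡3) mod 5; (2|5)=-1, (3|5)=-1; (−1)^{-4·0·2}·(-1)^0·(-1)^-4 = +1.
v=43: a=43^4·(≡10), b=43^1·(≡39) mod 43; (10|43)=+1, (39|43)=-1; (−1)^{4·1·21}·(+1)^1·(-1)^4 = +1.
v=23: a=23^-6·(≡3), b=23^-2·(≡16) mod 23; (3|23)=+1, (16|23)=+1; (−1)^{-6·-2·11}·(+1)^-2·(+1)^-6 = +1.
v=∞: 4680907 > 0 and -1333 < 0  ⇒  (a,b)_∞ = +1.
v=3: a=3^2·(≡1), b=3^4·(≡2) mod 3; (1|3)=+1, (2|3)=-1; (−1)^{2·4·1}·(+1)^4·(-1)^2 = +1.
v=2: v_2(a)=12, v_2(b)=0; units ≡ 3, 3 (mod 8); ε·ε+αω+βω = 1·1+12·1+0·1 ≡ 1  ⇒  (a,b)_2 = -1.
v=53: a=53^1·(≡8), b=53^0·(≡27) mod 53; (8|53)=-1, (27|53)=-1; (−1)^{1·0·26}·(-1)^0·(-1)^1 = -1.
|Ram(4680907, -1333)| = 2, even; anisotropic at {2, 53}.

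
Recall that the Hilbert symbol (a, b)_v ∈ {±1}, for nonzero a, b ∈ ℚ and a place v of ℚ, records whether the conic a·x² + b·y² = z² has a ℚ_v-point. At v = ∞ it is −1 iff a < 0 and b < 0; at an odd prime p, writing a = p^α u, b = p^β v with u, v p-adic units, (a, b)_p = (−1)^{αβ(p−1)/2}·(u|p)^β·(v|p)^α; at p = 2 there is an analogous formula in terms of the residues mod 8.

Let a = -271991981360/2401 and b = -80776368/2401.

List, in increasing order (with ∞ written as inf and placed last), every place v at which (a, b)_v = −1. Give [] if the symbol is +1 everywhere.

(a, b) ≡ (-24035, -667) mod (ℚ^×)²; places V = {2, 3, 5, 7, 11, 19, 23, 29, ∞}.
(a,b)_7: α=-4, u≡6; β=-4, v≡6 (mod 7); (6|7)=-1, (6|7)=-1; sign (−1)^0·-1^-4·-1^-4 = +1.
(a,b)_∞: sgn(-24035)=−, sgn(-667)=−, so -1.
(a,b)_11: α=1, u≡9; β=0, v≡3 (mod 11); (9|11)=+1, (3|11)=+1; sign (−1)^0·+1^0·+1^1 = +1.
(a,b)_2: α=4, β=4; u≡5, v≡5 (mod 8); ε(u)ε(v)=0·0, αω(v)=4·1, βω(u)=4·1; sum ≡ 0  ⇒  +1.
(a,b)_5: α=1, u≡3; β=0, v≡2 (mod 5); (3|5)=-1, (2|5)=-1; sign (−1)^0·-1^0·-1^1 = -1.
(a,b)_29: α=4, u≡13; β=3, v≡1 (mod 29); (13|29)=+1, (1|29)=+1; sign (−1)^0·+1^3·+1^4 = +1.
(a,b)_19: α=1, u≡12; β=0, v≡6 (mod 19); (12|19)=-1, (6|19)=+1; sign (−1)^0·-1^0·+1^1 = +1.
(a,b)_23: α=1, u≡6; β=1, v≡17 (mod 23); (6|23)=+1, (17|23)=-1; sign (−1)^1·+1^1·-1^1 = +1.
(a,b)_3: α=0, u≡1; β=2, v≡2 (mod 3); (1|3)=+1, (2|3)=-1; sign (−1)^0·+1^2·-1^0 = +1.
(-24035, -667 / ℚ) ramifies at {5, ∞}: a division algebra.

[5, inf]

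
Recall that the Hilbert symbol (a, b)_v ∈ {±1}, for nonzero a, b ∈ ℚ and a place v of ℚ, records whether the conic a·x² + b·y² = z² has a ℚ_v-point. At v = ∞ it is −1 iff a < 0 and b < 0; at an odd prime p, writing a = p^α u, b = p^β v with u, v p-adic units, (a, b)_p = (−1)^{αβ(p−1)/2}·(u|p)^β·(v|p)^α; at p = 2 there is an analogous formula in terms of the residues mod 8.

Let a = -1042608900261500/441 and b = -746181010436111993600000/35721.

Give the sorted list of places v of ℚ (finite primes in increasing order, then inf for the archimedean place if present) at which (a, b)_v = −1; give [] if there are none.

(a, b) ≡ (-3335, -704990) mod (ℚ^×)²; places V = {2, 3, 5, 7, 11, 13, 17, 23, 29, ∞}.
(a,b)_17: α=2, u≡7; β=3, v≡14 (mod 17); (7|17)=-1, (14|17)=-1; sign (−1)^0·-1^3·-1^2 = -1.
(a,b)_29: α=1, u≡7; β=1, v≡21 (mod 29); (7|29)=+1, (21|29)=-1; sign (−1)^0·+1^1·-1^1 = -1.
(a,b)_3: α=-2, u≡1; β=-6, v≡1 (mod 3); (1|3)=+1, (1|3)=+1; sign (−1)^0·+1^-6·+1^-2 = +1.
(a,b)_2: α=2, β=11; u≡1, v≡1 (mod 8); ε(u)ε(v)=0·0, αω(v)=2·0, βω(u)=11·0; sum ≡ 0  ⇒  +1.
(a,b)_13: α=2, u≡5; β=3, v≡8 (mod 13); (5|13)=-1, (8|13)=-1; sign (−1)^0·-1^3·-1^2 = -1.
(a,b)_7: α=-2, u≡1; β=-2, v≡4 (mod 7); (1|7)=+1, (4|7)=+1; sign (−1)^0·+1^-2·+1^-2 = +1.
(a,b)_5: α=3, u≡3; β=5, v≡3 (mod 5); (3|5)=-1, (3|5)=-1; sign (−1)^0·-1^5·-1^3 = +1.
(a,b)_∞: sgn(-3335)=−, sgn(-704990)=−, so -1.
(a,b)_23: α=3, u≡4; β=4, v≡18 (mod 23); (4|23)=+1, (18|23)=+1; sign (−1)^0·+1^4·+1^3 = +1.
(a,b)_11: α=2, u≡9; β=3, v≡2 (mod 11); (9|11)=+1, (2|11)=-1; sign (−1)^0·+1^3·-1^2 = +1.
(-3335, -704990 / ℚ) ramifies at {13, 17, 29, ∞}: a division algebra.

[13, 17, 29, inf]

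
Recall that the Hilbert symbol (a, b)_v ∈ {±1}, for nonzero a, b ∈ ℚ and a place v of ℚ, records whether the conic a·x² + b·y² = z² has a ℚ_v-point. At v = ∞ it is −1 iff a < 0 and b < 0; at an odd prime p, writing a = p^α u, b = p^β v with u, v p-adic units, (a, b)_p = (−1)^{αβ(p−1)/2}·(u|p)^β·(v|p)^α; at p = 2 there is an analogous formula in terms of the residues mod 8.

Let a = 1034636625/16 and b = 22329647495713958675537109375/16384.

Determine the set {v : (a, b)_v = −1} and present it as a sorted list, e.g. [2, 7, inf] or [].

[3, 11, 29, 31]

Mod squares: a ≡ 4785, b ≡ 148335. Check v ∈ {∞, 2, 3, 5, 11, 29, 31}.
v=3: a=3^3·(≡2), b=3^9·(≡2) mod 3; (2|3)=-1, (2|3)=-1; (−1)^{3·9·1}·(-1)^9·(-1)^3 = -1.
v=11: a=11^1·(≡2), b=11^3·(≡2) mod 11; (2|11)=-1, (2|11)=-1; (−1)^{1·3·5}·(-1)^3·(-1)^1 = -1.
v=∞: 4785 > 0 and 148335 > 0  ⇒  (a,b)_∞ = +1.
v=2: v_2(a)=-4, v_2(b)=-14; units ≡ 1, 7 (mod 8); ε·ε+αω+βω = 0·1+-4·0+-14·0 ≡ 0  ⇒  (a,b)_2 = +1.
v=29: a=29^1·(≡23), b=29^3·(≡3) mod 29; (23|29)=+1, (3|29)=-1; (−1)^{1·3·14}·(+1)^3·(-1)^1 = -1.
v=5: a=5^3·(≡3), b=5^13·(≡3) mod 5; (3|5)=-1, (3|5)=-1; (−1)^{3·13·2}·(-1)^13·(-1)^3 = +1.
v=31: a=31^2·(≡21), b=31^5·(≡21) mod 31; (21|31)=-1, (21|31)=-1; (−1)^{2·5·15}·(-1)^5·(-1)^2 = -1.
(4785, 148335 / ℚ) ramifies at {3, 11, 29, 31}: a division algebra.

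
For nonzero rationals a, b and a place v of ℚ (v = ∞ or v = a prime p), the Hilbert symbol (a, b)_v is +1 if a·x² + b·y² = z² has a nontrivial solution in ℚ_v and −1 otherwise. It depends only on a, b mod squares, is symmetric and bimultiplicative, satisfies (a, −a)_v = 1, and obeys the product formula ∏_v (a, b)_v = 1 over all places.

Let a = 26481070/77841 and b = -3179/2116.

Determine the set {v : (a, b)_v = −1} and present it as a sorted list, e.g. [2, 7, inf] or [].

(a, b) ≡ (1870, -11) mod (ℚ^×)²; places V = {2, 3, 5, 7, 11, 17, 23, 31, ∞}.
(a,b)_11: α=1, u≡4; β=1, v≡2 (mod 11); (4|11)=+1, (2|11)=-1; sign (−1)^1·+1^1·-1^1 = +1.
(a,b)_31: α=-2, u≡5; β=0, v≡25 (mod 31); (5|31)=+1, (25|31)=+1; sign (−1)^0·+1^0·+1^-2 = +1.
(a,b)_∞: sgn(1870)=+, sgn(-11)=−, so +1.
(a,b)_7: α=2, u≡2; β=0, v≡3 (mod 7); (2|7)=+1, (3|7)=-1; sign (−1)^0·+1^0·-1^2 = +1.
(a,b)_2: α=1, β=-2; u≡7, v≡5 (mod 8); ε(u)ε(v)=1·0, αω(v)=1·1, βω(u)=-2·0; sum ≡ 1  ⇒  -1.
(a,b)_5: α=1, u≡4; β=0, v≡1 (mod 5); (4|5)=+1, (1|5)=+1; sign (−1)^0·+1^0·+1^1 = +1.
(a,b)_23: α=0, u≡15; β=-2, v≡16 (mod 23); (15|23)=-1, (16|23)=+1; sign (−1)^0·-1^-2·+1^0 = +1.
(a,b)_3: α=-4, u≡1; β=0, v≡1 (mod 3); (1|3)=+1, (1|3)=+1; sign (−1)^0·+1^0·+1^-4 = +1.
(a,b)_17: α=3, u≡8; β=2, v≡5 (mod 17); (8|17)=+1, (5|17)=-1; sign (−1)^0·+1^2·-1^3 = -1.
|Ram(1870, -11)| = 2, even; anisotropic at {2, 17}.

[2, 17]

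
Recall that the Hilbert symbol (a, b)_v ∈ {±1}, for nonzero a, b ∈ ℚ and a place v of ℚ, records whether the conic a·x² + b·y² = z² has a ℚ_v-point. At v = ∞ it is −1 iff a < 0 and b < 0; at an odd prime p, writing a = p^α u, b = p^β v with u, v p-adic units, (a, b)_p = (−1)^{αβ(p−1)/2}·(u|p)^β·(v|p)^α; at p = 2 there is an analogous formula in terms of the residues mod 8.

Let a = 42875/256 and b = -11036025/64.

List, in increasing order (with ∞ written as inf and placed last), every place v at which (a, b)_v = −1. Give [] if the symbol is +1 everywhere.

[2, 11]

(a, b) ≡ (35, -1001) mod (ℚ^×)²; places V = {2, 3, 5, 7, 11, 13, ∞}.
(a,b)_7: α=3, u≡5; β=3, v≡4 (mod 7); (5|7)=-1, (4|7)=+1; sign (−1)^1·-1^3·+1^3 = +1.
(a,b)_2: α=-8, β=-6; u≡3, v≡7 (mod 8); ε(u)ε(v)=1·1, αω(v)=-8·0, βω(u)=-6·1; sum ≡ 1  ⇒  -1.
(a,b)_∞: sgn(35)=+, sgn(-1001)=−, so +1.
(a,b)_13: α=0, u≡3; β=1, v≡12 (mod 13); (3|13)=+1, (12|13)=+1; sign (−1)^0·+1^1·+1^0 = +1.
(a,b)_11: α=0, u≡10; β=1, v≡10 (mod 11); (10|11)=-1, (10|11)=-1; sign (−1)^0·-1^1·-1^0 = -1.
(a,b)_3: α=0, u≡2; β=2, v≡1 (mod 3); (2|3)=-1, (1|3)=+1; sign (−1)^0·-1^2·+1^0 = +1.
(a,b)_5: α=3, u≡3; β=2, v≡1 (mod 5); (3|5)=-1, (1|5)=+1; sign (−1)^0·-1^2·+1^3 = +1.
|Ram(35, -1001)| = 2, even; anisotropic at {2, 11}.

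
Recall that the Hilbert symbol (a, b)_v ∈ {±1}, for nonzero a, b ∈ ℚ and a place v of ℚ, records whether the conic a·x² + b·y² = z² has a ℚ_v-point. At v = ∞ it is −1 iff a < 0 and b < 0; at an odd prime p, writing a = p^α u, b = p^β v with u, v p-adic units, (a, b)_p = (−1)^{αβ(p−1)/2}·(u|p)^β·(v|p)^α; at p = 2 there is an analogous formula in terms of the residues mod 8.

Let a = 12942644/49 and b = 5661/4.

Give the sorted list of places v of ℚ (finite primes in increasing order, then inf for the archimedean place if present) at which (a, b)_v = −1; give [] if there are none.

[13, 17]

(a, b) ≡ (221, 629) mod (ℚ^×)²; places V = {2, 3, 7, 11, 13, 17, 37, ∞}.
(a,b)_37: α=0, u≡16; β=1, v≡29 (mod 37); (16|37)=+1, (29|37)=-1; sign (−1)^0·+1^1·-1^0 = +1.
(a,b)_13: α=1, u≡10; β=0, v≡8 (mod 13); (10|13)=+1, (8|13)=-1; sign (−1)^0·+1^0·-1^1 = -1.
(a,b)_2: α=2, β=-2; u≡5, v≡5 (mod 8); ε(u)ε(v)=0·0, αω(v)=2·1, βω(u)=-2·1; sum ≡ 0  ⇒  +1.
(a,b)_7: α=-2, u≡1; β=0, v≡3 (mod 7); (1|7)=+1, (3|7)=-1; sign (−1)^0·+1^0·-1^-2 = +1.
(a,b)_3: α=0, u≡2; β=2, v≡2 (mod 3); (2|3)=-1, (2|3)=-1; sign (−1)^0·-1^2·-1^0 = +1.
(a,b)_11: α=4, u≡3; β=0, v≡10 (mod 11); (3|11)=+1, (10|11)=-1; sign (−1)^0·+1^0·-1^4 = +1.
(a,b)_∞: sgn(221)=+, sgn(629)=+, so +1.
(a,b)_17: α=1, u≡15; β=1, v≡11 (mod 17); (15|17)=+1, (11|17)=-1; sign (−1)^0·+1^1·-1^1 = -1.
(221, 629 / ℚ) ramifies at {13, 17}: a division algebra.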